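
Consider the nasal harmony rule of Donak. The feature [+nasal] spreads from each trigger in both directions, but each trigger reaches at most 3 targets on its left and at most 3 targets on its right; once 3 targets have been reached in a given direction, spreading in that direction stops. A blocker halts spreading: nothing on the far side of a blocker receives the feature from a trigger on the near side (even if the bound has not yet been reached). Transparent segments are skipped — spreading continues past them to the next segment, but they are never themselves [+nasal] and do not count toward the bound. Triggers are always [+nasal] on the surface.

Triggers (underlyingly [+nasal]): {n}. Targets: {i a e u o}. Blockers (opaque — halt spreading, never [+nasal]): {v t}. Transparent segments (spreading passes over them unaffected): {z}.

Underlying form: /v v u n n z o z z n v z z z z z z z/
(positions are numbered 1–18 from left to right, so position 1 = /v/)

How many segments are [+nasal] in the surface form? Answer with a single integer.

From /n/ at 4 rightward: 5 /n/ is itself a trigger — this domain ends here.
From /n/ at 4 leftward: 3 /u/ → [+nasal]; 2 /v/ blocks.
From /n/ at 5 rightward: 6 /z/ transparent; 7 /o/ → [+nasal]; 8 /z/ transparent; 9 /z/ transparent; 10 /n/ is itself a trigger — this domain ends here.
From /n/ at 5 leftward: 4 /n/ is itself a trigger — this domain ends here.
From /n/ at 10 rightward: 11 /v/ blocks.
From /n/ at 10 leftward: 9 /z/ transparent; 8 /z/ transparent; 7 /o/ → [+nasal]; 6 /z/ transparent; 5 /n/ is itself a trigger — this domain ends here.
[+nasal] positions on the surface: 3 4 5 7 10.

5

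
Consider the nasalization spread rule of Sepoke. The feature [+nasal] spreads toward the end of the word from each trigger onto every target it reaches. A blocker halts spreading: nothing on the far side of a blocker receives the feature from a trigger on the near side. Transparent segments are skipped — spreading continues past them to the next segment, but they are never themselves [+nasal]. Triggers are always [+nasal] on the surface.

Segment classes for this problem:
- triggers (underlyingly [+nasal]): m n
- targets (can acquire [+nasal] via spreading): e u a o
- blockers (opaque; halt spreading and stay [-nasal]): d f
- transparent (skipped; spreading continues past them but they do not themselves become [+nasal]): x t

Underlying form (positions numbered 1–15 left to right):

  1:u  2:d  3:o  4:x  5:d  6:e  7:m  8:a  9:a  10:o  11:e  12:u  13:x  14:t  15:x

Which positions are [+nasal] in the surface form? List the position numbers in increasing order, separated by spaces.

7 8 9 10 11 12

From /m/ at 7 rightward: 8 /a/ → [+nasal]; 9 /a/ → [+nasal]; 10 /o/ → [+nasal]; 11 /e/ → [+nasal]; 12 /u/ → [+nasal]; 13 /x/ transparent; 14 /t/ transparent; 15 /x/ transparent; word edge.
Targets with no active source: positions 1 3 6 stay [-nasal].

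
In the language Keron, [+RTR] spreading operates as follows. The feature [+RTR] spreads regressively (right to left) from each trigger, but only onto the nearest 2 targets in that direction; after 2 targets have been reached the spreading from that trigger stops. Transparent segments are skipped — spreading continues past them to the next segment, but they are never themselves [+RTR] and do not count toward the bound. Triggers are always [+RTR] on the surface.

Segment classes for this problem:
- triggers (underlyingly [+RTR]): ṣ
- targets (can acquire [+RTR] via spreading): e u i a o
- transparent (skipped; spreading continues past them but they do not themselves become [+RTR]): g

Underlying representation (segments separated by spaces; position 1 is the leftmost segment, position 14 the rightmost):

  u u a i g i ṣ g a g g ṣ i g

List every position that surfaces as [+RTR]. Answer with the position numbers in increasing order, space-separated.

From /ṣ/ at 7 leftward: 6 /i/ → [+RTR]; 5 /g/ transparent; 4 /i/ → [+RTR]; bound reached.
From /ṣ/ at 12 leftward: 11 /g/ transparent; 10 /g/ transparent; 9 /a/ → [+RTR]; 8 /g/ transparent; 7 /ṣ/ is itself a trigger — this domain ends here.
Targets with no active source: positions 1 2 3 13 stay [-emphatic].

4 6 7 9 12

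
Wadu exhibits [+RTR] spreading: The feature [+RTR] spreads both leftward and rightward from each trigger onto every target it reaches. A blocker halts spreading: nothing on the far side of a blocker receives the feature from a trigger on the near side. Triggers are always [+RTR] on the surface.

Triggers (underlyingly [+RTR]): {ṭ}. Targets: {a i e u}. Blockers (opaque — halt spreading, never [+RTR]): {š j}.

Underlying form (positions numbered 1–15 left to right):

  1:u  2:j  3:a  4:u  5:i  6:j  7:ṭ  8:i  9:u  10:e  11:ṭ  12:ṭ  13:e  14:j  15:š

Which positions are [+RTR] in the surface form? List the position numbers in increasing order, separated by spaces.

From /ṭ/ at 7 rightward: 8 /i/ → [+RTR]; 9 /u/ → [+RTR]; 10 /e/ → [+RTR]; 11 /ṭ/ is itself a trigger — this domain ends here.
From /ṭ/ at 7 leftward: 6 /j/ blocks.
From /ṭ/ at 11 rightward: 12 /ṭ/ is itself a trigger — this domain ends here.
From /ṭ/ at 11 leftward: 10 /e/ → [+RTR]; 9 /u/ → [+RTR]; 8 /i/ → [+RTR]; 7 /ṭ/ is itself a trigger — this domain ends here.
From /ṭ/ at 12 rightward: 13 /e/ → [+RTR]; 14 /j/ blocks.
From /ṭ/ at 12 leftward: 11 /ṭ/ is itself a trigger — this domain ends here.
Targets with no active source: positions 1 3 4 5 stay [-emphatic].

7 8 9 10 11 12 13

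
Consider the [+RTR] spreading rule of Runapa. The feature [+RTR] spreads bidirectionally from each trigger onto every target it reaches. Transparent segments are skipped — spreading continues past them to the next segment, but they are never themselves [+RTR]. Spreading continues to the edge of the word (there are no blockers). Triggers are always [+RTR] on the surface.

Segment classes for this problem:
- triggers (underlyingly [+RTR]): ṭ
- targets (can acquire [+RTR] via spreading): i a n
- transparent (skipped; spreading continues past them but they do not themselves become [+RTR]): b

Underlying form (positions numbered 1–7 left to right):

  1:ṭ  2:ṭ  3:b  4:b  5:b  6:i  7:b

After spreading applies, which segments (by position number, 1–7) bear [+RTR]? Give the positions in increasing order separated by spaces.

From /ṭ/ at 1 rightward: 2 /ṭ/ is itself a trigger — this domain ends here.
From /ṭ/ at 1 leftward: word edge.
From /ṭ/ at 2 rightward: 3 /b/ transparent; 4 /b/ transparent; 5 /b/ transparent; 6 /i/ → [+RTR]; 7 /b/ transparent; word edge.
From /ṭ/ at 2 leftward: 1 /ṭ/ is itself a trigger — this domain ends here.

1 2 6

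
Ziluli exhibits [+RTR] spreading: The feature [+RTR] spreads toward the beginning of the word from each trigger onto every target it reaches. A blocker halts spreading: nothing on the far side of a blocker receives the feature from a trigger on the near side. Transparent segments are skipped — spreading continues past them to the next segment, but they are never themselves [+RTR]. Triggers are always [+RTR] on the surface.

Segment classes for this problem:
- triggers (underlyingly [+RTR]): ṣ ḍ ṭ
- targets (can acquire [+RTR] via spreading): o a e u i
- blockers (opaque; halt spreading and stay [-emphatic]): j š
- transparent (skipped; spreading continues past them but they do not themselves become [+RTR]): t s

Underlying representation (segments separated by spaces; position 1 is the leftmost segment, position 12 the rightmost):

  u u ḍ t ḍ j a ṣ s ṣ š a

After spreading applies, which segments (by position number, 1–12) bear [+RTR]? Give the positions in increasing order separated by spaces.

From /ḍ/ at 3 leftward: 2 /u/ → [+RTR]; 1 /u/ → [+RTR]; word edge.
From /ḍ/ at 5 leftward: 4 /t/ transparent; 3 /ḍ/ is itself a trigger — this domain ends here.
From /ṣ/ at 8 leftward: 7 /a/ → [+RTR]; 6 /j/ blocks.
From /ṣ/ at 10 leftward: 9 /s/ transparent; 8 /ṣ/ is itself a trigger — this domain ends here.
Target with no active source: position 12 stays [-emphatic].

1 2 3 5 7 8 10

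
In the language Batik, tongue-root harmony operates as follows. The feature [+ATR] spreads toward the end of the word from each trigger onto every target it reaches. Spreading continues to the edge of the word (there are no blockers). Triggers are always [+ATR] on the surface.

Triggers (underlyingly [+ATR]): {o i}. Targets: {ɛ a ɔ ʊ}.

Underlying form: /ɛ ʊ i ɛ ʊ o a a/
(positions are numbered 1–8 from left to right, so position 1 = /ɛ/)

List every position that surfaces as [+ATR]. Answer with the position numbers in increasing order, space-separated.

From /i/ at 3 rightward: 4 /ɛ/ → [+ATR]; 5 /ʊ/ → [+ATR]; 6 /o/ is itself a trigger — this domain ends here.
From /o/ at 6 rightward: 7 /a/ → [+ATR]; 8 /a/ → [+ATR]; word edge.
Targets with no active source: positions 1 2 stay [-ATR].

3 4 5 6 7 8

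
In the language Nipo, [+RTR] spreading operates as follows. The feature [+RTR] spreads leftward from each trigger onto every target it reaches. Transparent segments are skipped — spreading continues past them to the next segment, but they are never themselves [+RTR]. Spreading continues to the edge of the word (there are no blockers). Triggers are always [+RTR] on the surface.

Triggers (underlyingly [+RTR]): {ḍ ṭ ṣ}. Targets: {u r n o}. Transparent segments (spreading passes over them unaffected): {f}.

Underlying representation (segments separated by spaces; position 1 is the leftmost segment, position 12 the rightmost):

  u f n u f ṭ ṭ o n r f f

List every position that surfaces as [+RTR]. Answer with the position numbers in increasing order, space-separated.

From /ṭ/ at 6 leftward: 5 /f/ transparent; 4 /u/ → [+RTR]; 3 /n/ → [+RTR]; 2 /f/ transparent; 1 /u/ → [+RTR]; word edge.
From /ṭ/ at 7 leftward: 6 /ṭ/ is itself a trigger — this domain ends here.
Targets with no active source: positions 8 9 10 stay [-emphatic].

1 3 4 6 7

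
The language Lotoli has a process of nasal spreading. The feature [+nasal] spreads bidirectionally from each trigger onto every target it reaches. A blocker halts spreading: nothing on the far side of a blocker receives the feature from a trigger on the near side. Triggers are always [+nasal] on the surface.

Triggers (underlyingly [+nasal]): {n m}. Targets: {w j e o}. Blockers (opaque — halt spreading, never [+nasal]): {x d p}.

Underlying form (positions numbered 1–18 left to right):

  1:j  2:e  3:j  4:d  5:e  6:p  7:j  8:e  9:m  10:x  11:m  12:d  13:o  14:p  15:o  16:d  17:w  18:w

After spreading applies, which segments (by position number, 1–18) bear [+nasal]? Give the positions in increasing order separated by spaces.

From /m/ at 9 rightward: 10 /x/ blocks.
From /m/ at 9 leftward: 8 /e/ → [+nasal]; 7 /j/ → [+nasal]; 6 /p/ blocks.
From /m/ at 11 rightward: 12 /d/ blocks.
From /m/ at 11 leftward: 10 /x/ blocks.
Targets with no active source: positions 1 2 3 5 13 15 17 18 stay [-nasal].

7 8 9 11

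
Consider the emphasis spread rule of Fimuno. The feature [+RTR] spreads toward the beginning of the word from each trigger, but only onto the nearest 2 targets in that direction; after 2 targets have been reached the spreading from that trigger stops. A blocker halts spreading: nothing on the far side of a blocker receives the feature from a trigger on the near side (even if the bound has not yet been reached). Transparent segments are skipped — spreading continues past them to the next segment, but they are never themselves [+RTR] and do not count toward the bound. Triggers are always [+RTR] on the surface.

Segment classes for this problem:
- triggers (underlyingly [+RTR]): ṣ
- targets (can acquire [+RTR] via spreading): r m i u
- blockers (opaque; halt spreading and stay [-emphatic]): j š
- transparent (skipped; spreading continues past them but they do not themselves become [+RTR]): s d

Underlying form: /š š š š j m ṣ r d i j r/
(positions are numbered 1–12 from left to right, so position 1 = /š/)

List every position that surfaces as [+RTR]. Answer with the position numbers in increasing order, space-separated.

6 7

From /ṣ/ at 7 leftward: 6 /m/ → [+RTR]; 5 /j/ blocks.
Targets with no active source: positions 8 10 12 stay [-emphatic].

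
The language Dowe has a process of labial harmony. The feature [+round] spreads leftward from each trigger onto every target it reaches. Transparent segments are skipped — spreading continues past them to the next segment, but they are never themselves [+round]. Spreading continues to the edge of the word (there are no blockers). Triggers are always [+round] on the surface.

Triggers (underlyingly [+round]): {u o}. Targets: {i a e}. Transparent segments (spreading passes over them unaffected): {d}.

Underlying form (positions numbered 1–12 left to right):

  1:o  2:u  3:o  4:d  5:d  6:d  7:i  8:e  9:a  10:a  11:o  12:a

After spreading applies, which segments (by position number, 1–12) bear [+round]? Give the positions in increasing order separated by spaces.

1 2 3 7 8 9 10 11

From /o/ at 1 leftward: word edge.
From /u/ at 2 leftward: 1 /o/ is itself a trigger — this domain ends here.
From /o/ at 3 leftward: 2 /u/ is itself a trigger — this domain ends here.
From /o/ at 11 leftward: 10 /a/ → [+round]; 9 /a/ → [+round]; 8 /e/ → [+round]; 7 /i/ → [+round]; 6 /d/ transparent; 5 /d/ transparent; 4 /d/ transparent; 3 /o/ is itself a trigger — this domain ends here.
Target with no active source: position 12 stays [-round].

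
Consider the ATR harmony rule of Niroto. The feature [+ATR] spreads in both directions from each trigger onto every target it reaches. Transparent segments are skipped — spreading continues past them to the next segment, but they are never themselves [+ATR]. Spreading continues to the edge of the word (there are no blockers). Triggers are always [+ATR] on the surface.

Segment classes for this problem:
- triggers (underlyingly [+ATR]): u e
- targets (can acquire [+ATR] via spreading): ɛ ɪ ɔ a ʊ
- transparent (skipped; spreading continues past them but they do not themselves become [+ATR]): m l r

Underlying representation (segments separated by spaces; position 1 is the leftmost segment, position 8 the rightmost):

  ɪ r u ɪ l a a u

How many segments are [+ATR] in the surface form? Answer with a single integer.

6

From /u/ at 3 rightward: 4 /ɪ/ → [+ATR]; 5 /l/ transparent; 6 /a/ → [+ATR]; 7 /a/ → [+ATR]; 8 /u/ is itself a trigger — this domain ends here.
From /u/ at 3 leftward: 2 /r/ transparent; 1 /ɪ/ → [+ATR]; word edge.
From /u/ at 8 rightward: word edge.
From /u/ at 8 leftward: 7 /a/ → [+ATR]; 6 /a/ → [+ATR]; 5 /l/ transparent; 4 /ɪ/ → [+ATR]; 3 /u/ is itself a trigger — this domain ends here.
[+ATR] positions on the surface: 1 3 4 6 7 8.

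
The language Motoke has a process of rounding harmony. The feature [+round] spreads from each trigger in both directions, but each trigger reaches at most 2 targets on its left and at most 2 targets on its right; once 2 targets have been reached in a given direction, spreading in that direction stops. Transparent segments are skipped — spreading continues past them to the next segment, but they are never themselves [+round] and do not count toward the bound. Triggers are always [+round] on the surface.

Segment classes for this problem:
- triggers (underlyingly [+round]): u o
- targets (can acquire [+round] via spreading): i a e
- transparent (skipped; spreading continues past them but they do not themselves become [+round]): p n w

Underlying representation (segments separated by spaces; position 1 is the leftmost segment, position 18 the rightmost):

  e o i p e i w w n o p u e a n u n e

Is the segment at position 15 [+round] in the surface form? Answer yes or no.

no

From /o/ at 2 rightward: 3 /i/ → [+round]; 4 /p/ transparent; 5 /e/ → [+round]; bound reached.
From /o/ at 2 leftward: 1 /e/ → [+round]; word edge.
From /o/ at 10 rightward: 11 /p/ transparent; 12 /u/ is itself a trigger — this domain ends here.
From /o/ at 10 leftward: 9 /n/ transparent; 8 /w/ transparent; 7 /w/ transparent; 6 /i/ → [+round]; 5 /e/ → [+round]; bound reached.
From /u/ at 12 rightward: 13 /e/ → [+round]; 14 /a/ → [+round]; bound reached.
From /u/ at 12 leftward: 11 /p/ transparent; 10 /o/ is itself a trigger — this domain ends here.
From /u/ at 16 rightward: 17 /n/ transparent; 18 /e/ → [+round]; word edge.
From /u/ at 16 leftward: 15 /n/ transparent; 14 /a/ → [+round]; 13 /e/ → [+round]; bound reached.
[+round] positions on the surface: 1 2 3 5 6 10 12 13 14 16 18.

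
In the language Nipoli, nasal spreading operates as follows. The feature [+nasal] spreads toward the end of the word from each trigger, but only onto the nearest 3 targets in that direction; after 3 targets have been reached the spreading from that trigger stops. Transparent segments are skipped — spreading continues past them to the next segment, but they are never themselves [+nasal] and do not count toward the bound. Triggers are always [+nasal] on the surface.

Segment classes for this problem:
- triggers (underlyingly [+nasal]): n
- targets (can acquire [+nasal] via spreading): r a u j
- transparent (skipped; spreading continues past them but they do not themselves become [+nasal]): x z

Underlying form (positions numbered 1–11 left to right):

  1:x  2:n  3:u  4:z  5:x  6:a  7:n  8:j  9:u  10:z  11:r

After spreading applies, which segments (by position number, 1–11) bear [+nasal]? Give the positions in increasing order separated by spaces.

2 3 6 7 8 9 11

From /n/ at 2 rightward: 3 /u/ → [+nasal]; 4 /z/ transparent; 5 /x/ transparent; 6 /a/ → [+nasal]; 7 /n/ is itself a trigger — this domain ends here.
From /n/ at 7 rightward: 8 /j/ → [+nasal]; 9 /u/ → [+nasal]; 10 /z/ transparent; 11 /r/ → [+nasal]; bound reached.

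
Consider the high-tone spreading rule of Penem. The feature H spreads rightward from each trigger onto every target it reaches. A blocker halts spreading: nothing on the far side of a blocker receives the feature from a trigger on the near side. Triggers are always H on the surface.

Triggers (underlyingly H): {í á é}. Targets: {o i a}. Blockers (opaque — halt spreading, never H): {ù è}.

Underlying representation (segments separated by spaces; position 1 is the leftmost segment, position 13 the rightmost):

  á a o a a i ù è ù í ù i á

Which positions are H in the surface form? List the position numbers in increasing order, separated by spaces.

1 2 3 4 5 6 10 13

From /á/ at 1 rightward: 2 /a/ → H; 3 /o/ → H; 4 /a/ → H; 5 /a/ → H; 6 /i/ → H; 7 /ù/ blocks.
From /í/ at 10 rightward: 11 /ù/ blocks.
From /á/ at 13 rightward: word edge.
Target with no active source: position 12 stays [-high tone].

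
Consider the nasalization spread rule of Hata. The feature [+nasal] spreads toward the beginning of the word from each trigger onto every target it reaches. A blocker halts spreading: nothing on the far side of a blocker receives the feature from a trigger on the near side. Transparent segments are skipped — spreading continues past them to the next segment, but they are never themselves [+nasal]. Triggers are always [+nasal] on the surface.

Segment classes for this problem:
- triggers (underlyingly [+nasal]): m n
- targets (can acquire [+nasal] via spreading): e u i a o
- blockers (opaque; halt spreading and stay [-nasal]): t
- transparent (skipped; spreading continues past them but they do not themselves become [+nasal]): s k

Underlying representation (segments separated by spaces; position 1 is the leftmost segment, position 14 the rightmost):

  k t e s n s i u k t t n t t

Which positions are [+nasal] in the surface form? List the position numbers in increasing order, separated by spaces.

3 5 12

From /n/ at 5 leftward: 4 /s/ transparent; 3 /e/ → [+nasal]; 2 /t/ blocks.
From /n/ at 12 leftward: 11 /t/ blocks.
Targets with no active source: positions 7 8 stay [-nasal].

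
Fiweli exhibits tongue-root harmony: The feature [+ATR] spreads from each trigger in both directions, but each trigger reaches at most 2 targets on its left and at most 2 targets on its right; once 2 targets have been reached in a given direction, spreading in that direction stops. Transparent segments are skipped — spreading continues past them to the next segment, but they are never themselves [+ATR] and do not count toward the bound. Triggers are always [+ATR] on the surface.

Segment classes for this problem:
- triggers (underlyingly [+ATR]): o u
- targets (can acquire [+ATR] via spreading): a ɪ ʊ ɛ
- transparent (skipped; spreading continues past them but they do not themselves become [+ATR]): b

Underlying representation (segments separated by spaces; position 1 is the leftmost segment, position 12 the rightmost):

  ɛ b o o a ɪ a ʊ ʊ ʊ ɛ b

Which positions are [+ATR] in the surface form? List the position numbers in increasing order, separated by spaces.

1 3 4 5 6

From /o/ at 3 rightward: 4 /o/ is itself a trigger — this domain ends here.
From /o/ at 3 leftward: 2 /b/ transparent; 1 /ɛ/ → [+ATR]; word edge.
From /o/ at 4 rightward: 5 /a/ → [+ATR]; 6 /ɪ/ → [+ATR]; bound reached.
From /o/ at 4 leftward: 3 /o/ is itself a trigger — this domain ends here.
Targets with no active source: positions 7 8 9 10 11 stay [-ATR].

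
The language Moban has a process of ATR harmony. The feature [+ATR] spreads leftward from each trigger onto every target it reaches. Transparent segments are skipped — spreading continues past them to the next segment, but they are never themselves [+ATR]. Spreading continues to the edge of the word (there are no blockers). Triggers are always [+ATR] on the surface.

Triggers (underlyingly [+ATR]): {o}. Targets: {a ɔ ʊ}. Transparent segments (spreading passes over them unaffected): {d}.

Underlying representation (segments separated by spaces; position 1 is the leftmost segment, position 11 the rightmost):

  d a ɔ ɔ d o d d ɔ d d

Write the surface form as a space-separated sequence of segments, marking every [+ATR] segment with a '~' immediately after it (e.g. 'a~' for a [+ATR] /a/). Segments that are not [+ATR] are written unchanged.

d a~ ɔ~ ɔ~ d o~ d d ɔ d d

From /o/ at 6 leftward: 5 /d/ transparent; 4 /ɔ/ → [+ATR]; 3 /ɔ/ → [+ATR]; 2 /a/ → [+ATR]; 1 /d/ transparent; word edge.
Target with no active source: position 9 stays [-ATR].
[+ATR] positions on the surface: 2 3 4 6.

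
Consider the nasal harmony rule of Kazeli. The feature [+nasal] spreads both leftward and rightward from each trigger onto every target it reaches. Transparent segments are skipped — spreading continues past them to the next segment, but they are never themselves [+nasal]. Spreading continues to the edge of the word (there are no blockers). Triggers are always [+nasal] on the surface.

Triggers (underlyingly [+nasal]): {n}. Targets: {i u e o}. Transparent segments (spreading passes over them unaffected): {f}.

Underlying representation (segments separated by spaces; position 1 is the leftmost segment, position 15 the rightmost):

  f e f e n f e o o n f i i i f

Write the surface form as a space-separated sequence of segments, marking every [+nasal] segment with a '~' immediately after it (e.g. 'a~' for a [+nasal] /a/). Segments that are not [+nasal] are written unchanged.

f e~ f e~ n~ f e~ o~ o~ n~ f i~ i~ i~ f

From /n/ at 5 rightward: 6 /f/ transparent; 7 /e/ → [+nasal]; 8 /o/ → [+nasal]; 9 /o/ → [+nasal]; 10 /n/ is itself a trigger — this domain ends here.
From /n/ at 5 leftward: 4 /e/ → [+nasal]; 3 /f/ transparent; 2 /e/ → [+nasal]; 1 /f/ transparent; word edge.
From /n/ at 10 rightward: 11 /f/ transparent; 12 /i/ → [+nasal]; 13 /i/ → [+nasal]; 14 /i/ → [+nasal]; 15 /f/ transparent; word edge.
From /n/ at 10 leftward: 9 /o/ → [+nasal]; 8 /o/ → [+nasal]; 7 /e/ → [+nasal]; 6 /f/ transparent; 5 /n/ is itself a trigger — this domain ends here.
[+nasal] positions on the surface: 2 4 5 7 8 9 10 12 13 14.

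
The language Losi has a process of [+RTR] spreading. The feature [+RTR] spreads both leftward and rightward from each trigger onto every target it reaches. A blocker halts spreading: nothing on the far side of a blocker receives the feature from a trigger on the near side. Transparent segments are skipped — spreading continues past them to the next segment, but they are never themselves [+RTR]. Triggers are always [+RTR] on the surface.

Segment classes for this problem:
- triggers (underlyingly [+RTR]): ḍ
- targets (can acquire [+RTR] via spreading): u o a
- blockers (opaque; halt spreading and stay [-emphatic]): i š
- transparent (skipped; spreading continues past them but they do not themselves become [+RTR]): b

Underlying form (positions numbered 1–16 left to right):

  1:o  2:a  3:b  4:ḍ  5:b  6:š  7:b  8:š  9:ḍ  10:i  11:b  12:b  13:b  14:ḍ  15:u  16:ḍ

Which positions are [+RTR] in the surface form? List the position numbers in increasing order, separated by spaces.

From /ḍ/ at 4 rightward: 5 /b/ transparent; 6 /š/ blocks.
From /ḍ/ at 4 leftward: 3 /b/ transparent; 2 /a/ → [+RTR]; 1 /o/ → [+RTR]; word edge.
From /ḍ/ at 9 rightward: 10 /i/ blocks.
From /ḍ/ at 9 leftward: 8 /š/ blocks.
From /ḍ/ at 14 rightward: 15 /u/ → [+RTR]; 16 /ḍ/ is itself a trigger — this domain ends here.
From /ḍ/ at 14 leftward: 13 /b/ transparent; 12 /b/ transparent; 11 /b/ transparent; 10 /i/ blocks.
From /ḍ/ at 16 rightward: word edge.
From /ḍ/ at 16 leftward: 15 /u/ → [+RTR]; 14 /ḍ/ is itself a trigger — this domain ends here.

1 2 4 9 14 15 16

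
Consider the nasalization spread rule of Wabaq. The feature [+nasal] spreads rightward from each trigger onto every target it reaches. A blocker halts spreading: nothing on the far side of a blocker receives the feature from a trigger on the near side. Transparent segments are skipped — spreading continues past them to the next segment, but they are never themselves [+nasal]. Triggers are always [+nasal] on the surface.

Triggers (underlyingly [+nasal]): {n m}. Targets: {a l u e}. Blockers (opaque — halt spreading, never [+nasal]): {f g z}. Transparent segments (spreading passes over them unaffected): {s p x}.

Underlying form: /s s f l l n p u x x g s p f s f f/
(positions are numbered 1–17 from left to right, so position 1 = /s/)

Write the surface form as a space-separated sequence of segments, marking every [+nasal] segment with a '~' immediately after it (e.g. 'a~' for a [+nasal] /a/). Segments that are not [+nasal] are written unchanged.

s s f l l n~ p u~ x x g s p f s f f

From /n/ at 6 rightward: 7 /p/ transparent; 8 /u/ → [+nasal]; 9 /x/ transparent; 10 /x/ transparent; 11 /g/ blocks.
Targets with no active source: positions 4 5 stay [-nasal].
[+nasal] positions on the surface: 6 8.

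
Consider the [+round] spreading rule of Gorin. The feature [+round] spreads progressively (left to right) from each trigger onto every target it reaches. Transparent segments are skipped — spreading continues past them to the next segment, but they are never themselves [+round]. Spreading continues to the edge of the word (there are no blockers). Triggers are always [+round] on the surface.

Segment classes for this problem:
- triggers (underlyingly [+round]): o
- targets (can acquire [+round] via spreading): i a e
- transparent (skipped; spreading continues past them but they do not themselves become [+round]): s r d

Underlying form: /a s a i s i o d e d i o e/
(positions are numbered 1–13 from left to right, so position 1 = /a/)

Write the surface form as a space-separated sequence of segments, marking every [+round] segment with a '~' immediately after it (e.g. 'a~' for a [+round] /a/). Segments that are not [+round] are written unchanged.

a s a i s i o~ d e~ d i~ o~ e~

From /o/ at 7 rightward: 8 /d/ transparent; 9 /e/ → [+round]; 10 /d/ transparent; 11 /i/ → [+round]; 12 /o/ is itself a trigger — this domain ends here.
From /o/ at 12 rightward: 13 /e/ → [+round]; word edge.
Targets with no active source: positions 1 3 4 6 stay [-round].
[+round] positions on the surface: 7 9 11 12 13.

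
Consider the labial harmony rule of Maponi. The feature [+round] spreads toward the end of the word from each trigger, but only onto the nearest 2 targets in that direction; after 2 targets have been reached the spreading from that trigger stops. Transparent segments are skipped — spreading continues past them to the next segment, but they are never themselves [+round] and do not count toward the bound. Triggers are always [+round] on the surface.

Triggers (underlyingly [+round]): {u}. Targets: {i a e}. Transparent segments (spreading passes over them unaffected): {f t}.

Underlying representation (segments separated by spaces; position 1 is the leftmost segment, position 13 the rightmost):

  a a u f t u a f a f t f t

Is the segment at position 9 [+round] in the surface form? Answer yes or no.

From /u/ at 3 rightward: 4 /f/ transparent; 5 /t/ transparent; 6 /u/ is itself a trigger — this domain ends here.
From /u/ at 6 rightward: 7 /a/ → [+round]; 8 /f/ transparent; 9 /a/ → [+round]; bound reached.
Targets with no active source: positions 1 2 stay [-round].
[+round] positions on the surface: 3 6 7 9.

yes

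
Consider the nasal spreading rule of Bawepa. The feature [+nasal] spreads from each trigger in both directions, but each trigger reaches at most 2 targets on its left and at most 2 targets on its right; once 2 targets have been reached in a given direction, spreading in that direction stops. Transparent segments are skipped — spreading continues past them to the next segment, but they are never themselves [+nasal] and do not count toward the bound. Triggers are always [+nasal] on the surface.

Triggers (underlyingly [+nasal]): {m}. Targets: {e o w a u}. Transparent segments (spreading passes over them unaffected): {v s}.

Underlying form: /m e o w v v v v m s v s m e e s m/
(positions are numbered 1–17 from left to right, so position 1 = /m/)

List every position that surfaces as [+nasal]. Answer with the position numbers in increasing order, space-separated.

From /m/ at 1 rightward: 2 /e/ → [+nasal]; 3 /o/ → [+nasal]; bound reached.
From /m/ at 1 leftward: word edge.
From /m/ at 9 rightward: 10 /s/ transparent; 11 /v/ transparent; 12 /s/ transparent; 13 /m/ is itself a trigger — this domain ends here.
From /m/ at 9 leftward: 8 /v/ transparent; 7 /v/ transparent; 6 /v/ transparent; 5 /v/ transparent; 4 /w/ → [+nasal]; 3 /o/ → [+nasal]; bound reached.
From /m/ at 13 rightward: 14 /e/ → [+nasal]; 15 /e/ → [+nasal]; bound reached.
From /m/ at 13 leftward: 12 /s/ transparent; 11 /v/ transparent; 10 /s/ transparent; 9 /m/ is itself a trigger — this domain ends here.
From /m/ at 17 rightward: word edge.
From /m/ at 17 leftward: 16 /s/ transparent; 15 /e/ → [+nasal]; 14 /e/ → [+nasal]; bound reached.

1 2 3 4 9 13 14 15 17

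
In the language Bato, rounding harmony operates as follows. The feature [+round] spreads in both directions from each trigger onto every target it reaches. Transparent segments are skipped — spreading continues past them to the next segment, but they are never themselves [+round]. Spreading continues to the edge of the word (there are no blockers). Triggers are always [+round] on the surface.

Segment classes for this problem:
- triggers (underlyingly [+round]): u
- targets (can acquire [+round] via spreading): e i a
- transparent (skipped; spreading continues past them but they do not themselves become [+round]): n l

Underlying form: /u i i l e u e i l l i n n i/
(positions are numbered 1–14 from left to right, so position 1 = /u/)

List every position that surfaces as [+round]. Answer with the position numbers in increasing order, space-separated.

From /u/ at 1 rightward: 2 /i/ → [+round]; 3 /i/ → [+round]; 4 /l/ transparent; 5 /e/ → [+round]; 6 /u/ is itself a trigger — this domain ends here.
From /u/ at 1 leftward: word edge.
From /u/ at 6 rightward: 7 /e/ → [+round]; 8 /i/ → [+round]; 9 /l/ transparent; 10 /l/ transparent; 11 /i/ → [+round]; 12 /n/ transparent; 13 /n/ transparent; 14 /i/ → [+round]; word edge.
From /u/ at 6 leftward: 5 /e/ → [+round]; 4 /l/ transparent; 3 /i/ → [+round]; 2 /i/ → [+round]; 1 /u/ is itself a trigger — this domain ends here.

1 2 3 5 6 7 8 11 14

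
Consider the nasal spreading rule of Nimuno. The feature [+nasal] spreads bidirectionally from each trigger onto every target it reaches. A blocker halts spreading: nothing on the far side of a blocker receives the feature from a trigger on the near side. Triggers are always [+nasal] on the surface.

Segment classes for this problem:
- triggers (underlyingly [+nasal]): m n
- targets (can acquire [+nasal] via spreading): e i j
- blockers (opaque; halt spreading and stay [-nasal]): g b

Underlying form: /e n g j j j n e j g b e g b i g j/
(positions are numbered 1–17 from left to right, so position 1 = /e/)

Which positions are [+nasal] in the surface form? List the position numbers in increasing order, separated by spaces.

From /n/ at 2 rightward: 3 /g/ blocks.
From /n/ at 2 leftward: 1 /e/ → [+nasal]; word edge.
From /n/ at 7 rightward: 8 /e/ → [+nasal]; 9 /j/ → [+nasal]; 10 /g/ blocks.
From /n/ at 7 leftward: 6 /j/ → [+nasal]; 5 /j/ → [+nasal]; 4 /j/ → [+nasal]; 3 /g/ blocks.
Targets with no active source: positions 12 15 17 stay [-nasal].

1 2 4 5 6 7 8 9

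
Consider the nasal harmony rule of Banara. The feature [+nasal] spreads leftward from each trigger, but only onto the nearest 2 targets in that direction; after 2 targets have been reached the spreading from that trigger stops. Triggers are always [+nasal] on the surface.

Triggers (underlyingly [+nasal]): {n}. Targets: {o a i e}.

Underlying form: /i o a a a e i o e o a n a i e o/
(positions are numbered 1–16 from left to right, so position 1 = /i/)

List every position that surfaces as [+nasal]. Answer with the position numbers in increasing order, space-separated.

10 11 12

From /n/ at 12 leftward: 11 /a/ → [+nasal]; 10 /o/ → [+nasal]; bound reached.
Targets with no active source: positions 1 2 3 4 5 6 7 8 9 13 14 15 16 stay [-nasal].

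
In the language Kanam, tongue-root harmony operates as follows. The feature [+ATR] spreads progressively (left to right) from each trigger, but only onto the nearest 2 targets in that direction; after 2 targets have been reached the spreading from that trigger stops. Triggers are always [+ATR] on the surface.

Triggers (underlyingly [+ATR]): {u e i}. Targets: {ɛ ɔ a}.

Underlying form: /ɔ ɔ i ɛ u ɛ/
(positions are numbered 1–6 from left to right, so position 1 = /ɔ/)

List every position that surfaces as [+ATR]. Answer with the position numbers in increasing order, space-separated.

From /i/ at 3 rightward: 4 /ɛ/ → [+ATR]; 5 /u/ is itself a trigger — this domain ends here.
From /u/ at 5 rightward: 6 /ɛ/ → [+ATR]; word edge.
Targets with no active source: positions 1 2 stay [-ATR].

3 4 5 6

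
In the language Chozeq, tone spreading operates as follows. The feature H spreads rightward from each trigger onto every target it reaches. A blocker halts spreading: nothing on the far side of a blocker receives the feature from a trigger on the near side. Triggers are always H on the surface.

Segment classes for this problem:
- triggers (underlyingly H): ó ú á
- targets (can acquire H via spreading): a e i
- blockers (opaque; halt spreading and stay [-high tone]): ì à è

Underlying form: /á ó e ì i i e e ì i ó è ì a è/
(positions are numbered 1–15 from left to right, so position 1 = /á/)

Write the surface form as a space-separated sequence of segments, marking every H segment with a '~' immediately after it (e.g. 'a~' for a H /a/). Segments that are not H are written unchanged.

á~ ó~ e~ ì i i e e ì i ó~ è ì a è

From /á/ at 1 rightward: 2 /ó/ is itself a trigger — this domain ends here.
From /ó/ at 2 rightward: 3 /e/ → H; 4 /ì/ blocks.
From /ó/ at 11 rightward: 12 /è/ blocks.
Targets with no active source: positions 5 6 7 8 10 14 stay [-high tone].
H positions on the surface: 1 2 3 11.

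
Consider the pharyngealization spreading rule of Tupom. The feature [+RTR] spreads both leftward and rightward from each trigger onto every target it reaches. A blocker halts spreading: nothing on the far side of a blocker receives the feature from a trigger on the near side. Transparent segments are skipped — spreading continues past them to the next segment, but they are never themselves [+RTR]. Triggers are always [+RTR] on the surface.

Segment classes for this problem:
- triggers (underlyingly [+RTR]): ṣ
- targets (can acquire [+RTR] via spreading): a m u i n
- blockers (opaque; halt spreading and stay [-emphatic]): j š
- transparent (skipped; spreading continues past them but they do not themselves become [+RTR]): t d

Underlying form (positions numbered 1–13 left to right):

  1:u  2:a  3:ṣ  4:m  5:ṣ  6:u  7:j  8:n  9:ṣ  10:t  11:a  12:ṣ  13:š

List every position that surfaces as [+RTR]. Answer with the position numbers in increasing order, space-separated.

1 2 3 4 5 6 8 9 11 12

From /ṣ/ at 3 rightward: 4 /m/ → [+RTR]; 5 /ṣ/ is itself a trigger — this domain ends here.
From /ṣ/ at 3 leftward: 2 /a/ → [+RTR]; 1 /u/ → [+RTR]; word edge.
From /ṣ/ at 5 rightward: 6 /u/ → [+RTR]; 7 /j/ blocks.
From /ṣ/ at 5 leftward: 4 /m/ → [+RTR]; 3 /ṣ/ is itself a trigger — this domain ends here.
From /ṣ/ at 9 rightward: 10 /t/ transparent; 11 /a/ → [+RTR]; 12 /ṣ/ is itself a trigger — this domain ends here.
From /ṣ/ at 9 leftward: 8 /n/ → [+RTR]; 7 /j/ blocks.
From /ṣ/ at 12 rightward: 13 /š/ blocks.
From /ṣ/ at 12 leftward: 11 /a/ → [+RTR]; 10 /t/ transparent; 9 /ṣ/ is itself a trigger — this domain ends here.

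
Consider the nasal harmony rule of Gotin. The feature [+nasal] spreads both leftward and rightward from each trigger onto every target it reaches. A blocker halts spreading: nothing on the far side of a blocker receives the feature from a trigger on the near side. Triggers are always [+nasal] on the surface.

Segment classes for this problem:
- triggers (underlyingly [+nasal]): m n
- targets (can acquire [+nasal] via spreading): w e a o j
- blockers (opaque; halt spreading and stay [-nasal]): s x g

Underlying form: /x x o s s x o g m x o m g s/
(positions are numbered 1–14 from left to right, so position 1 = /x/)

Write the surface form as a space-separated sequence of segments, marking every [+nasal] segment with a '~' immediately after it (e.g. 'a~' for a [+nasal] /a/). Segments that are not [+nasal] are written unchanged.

x x o s s x o g m~ x o~ m~ g s

From /m/ at 9 rightward: 10 /x/ blocks.
From /m/ at 9 leftward: 8 /g/ blocks.
From /m/ at 12 rightward: 13 /g/ blocks.
From /m/ at 12 leftward: 11 /o/ → [+nasal]; 10 /x/ blocks.
Targets with no active source: positions 3 7 stay [-nasal].
[+nasal] positions on the surface: 9 11 12.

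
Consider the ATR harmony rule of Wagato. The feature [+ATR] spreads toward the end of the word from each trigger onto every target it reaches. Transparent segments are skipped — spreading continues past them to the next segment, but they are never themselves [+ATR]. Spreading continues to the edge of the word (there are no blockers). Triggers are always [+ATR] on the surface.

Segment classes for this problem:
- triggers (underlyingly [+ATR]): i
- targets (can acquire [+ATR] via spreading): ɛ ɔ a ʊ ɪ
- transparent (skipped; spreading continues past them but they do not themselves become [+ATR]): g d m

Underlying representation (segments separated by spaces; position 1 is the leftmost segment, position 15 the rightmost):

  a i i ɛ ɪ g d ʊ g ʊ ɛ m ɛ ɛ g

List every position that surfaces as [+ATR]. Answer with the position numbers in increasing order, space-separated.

2 3 4 5 8 10 11 13 14

From /i/ at 2 rightward: 3 /i/ is itself a trigger — this domain ends here.
From /i/ at 3 rightward: 4 /ɛ/ → [+ATR]; 5 /ɪ/ → [+ATR]; 6 /g/ transparent; 7 /d/ transparent; 8 /ʊ/ → [+ATR]; 9 /g/ transparent; 10 /ʊ/ → [+ATR]; 11 /ɛ/ → [+ATR]; 12 /m/ transparent; 13 /ɛ/ → [+ATR]; 14 /ɛ/ → [+ATR]; 15 /g/ transparent; word edge.
Target with no active source: position 1 stays [-ATR].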